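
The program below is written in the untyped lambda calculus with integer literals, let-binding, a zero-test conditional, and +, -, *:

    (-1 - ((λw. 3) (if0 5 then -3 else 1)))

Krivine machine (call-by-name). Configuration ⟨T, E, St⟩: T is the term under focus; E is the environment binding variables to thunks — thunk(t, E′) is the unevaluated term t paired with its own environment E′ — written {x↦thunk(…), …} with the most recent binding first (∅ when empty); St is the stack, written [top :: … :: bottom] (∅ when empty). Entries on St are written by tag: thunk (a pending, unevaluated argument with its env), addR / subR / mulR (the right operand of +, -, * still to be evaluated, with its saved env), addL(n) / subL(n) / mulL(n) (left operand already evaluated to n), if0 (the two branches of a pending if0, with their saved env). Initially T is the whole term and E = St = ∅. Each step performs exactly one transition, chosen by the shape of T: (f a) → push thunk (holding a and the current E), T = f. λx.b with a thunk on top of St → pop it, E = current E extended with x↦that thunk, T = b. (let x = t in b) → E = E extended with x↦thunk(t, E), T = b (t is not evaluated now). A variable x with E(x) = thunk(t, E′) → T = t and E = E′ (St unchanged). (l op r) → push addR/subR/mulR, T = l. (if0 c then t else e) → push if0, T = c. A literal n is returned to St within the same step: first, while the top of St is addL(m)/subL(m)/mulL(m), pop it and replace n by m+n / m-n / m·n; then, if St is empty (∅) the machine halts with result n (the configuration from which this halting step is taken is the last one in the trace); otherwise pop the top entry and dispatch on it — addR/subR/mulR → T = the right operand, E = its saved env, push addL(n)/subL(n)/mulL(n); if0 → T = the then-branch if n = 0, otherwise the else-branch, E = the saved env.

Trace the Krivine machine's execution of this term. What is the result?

Answer: -4

Derivation:
[0] <T=(-1 - ((λw. 3) (if0 5 then -3 else 1))), E=∅, St=∅>
[1] <T=-1, E=∅, St=[subR]>
[2] <T=((λw. 3) (if0 5 then -3 else 1)), E=∅, St=[subL(-1)]>
[3] <T=(λw. 3), E=∅, St=[thunk :: subL(-1)]>
[4] <T=3, E={w↦thunk((if0 5 then -3 else 1), ∅)}, St=[subL(-1)]>
→ final value -4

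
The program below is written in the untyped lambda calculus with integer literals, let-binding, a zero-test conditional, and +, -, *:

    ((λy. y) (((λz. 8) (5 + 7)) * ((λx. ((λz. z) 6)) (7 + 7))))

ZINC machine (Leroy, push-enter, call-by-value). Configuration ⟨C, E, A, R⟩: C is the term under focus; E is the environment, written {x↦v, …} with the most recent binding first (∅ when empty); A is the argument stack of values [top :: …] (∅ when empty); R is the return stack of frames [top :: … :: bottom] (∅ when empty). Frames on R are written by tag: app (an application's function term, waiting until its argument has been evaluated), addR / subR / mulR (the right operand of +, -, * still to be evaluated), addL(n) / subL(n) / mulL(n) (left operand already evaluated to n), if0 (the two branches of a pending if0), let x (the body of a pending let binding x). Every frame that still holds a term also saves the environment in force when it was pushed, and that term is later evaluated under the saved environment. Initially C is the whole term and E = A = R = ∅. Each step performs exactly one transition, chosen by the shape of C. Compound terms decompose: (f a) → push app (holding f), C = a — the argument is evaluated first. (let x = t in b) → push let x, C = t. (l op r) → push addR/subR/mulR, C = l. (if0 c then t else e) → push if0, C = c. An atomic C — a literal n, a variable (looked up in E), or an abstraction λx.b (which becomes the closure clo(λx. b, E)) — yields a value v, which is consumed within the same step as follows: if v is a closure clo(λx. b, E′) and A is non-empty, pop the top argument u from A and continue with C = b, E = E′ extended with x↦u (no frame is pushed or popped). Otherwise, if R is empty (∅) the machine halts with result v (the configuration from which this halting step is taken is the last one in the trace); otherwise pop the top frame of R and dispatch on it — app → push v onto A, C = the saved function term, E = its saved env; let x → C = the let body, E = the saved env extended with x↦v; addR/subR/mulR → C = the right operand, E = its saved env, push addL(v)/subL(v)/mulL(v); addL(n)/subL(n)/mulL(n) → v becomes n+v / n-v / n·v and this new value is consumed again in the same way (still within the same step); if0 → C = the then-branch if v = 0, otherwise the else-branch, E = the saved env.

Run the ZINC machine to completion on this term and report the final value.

Answer: 48

Derivation:
0. [C=((λy. y) (((λz. 8) (5 + 7)) * ((λx. ((λz. z) 6)) (7 + 7)))) | E=∅ | A=∅ | R=∅]
1. [C=(((λz. 8) (5 + 7)) * ((λx. ((λz. z) 6)) (7 + 7))) | E=∅ | A=∅ | R=[app]]
2. [C=((λz. 8) (5 + 7)) | E=∅ | A=∅ | R=[mulR :: app]]
3. [C=(5 + 7) | E=∅ | A=∅ | R=[app :: mulR :: app]]
4. [C=5 | E=∅ | A=∅ | R=[addR :: app :: mulR :: app]]
5. [C=7 | E=∅ | A=∅ | R=[addL(5) :: app :: mulR :: app]]
6. [C=(λz. 8) | E=∅ | A=[12] | R=[mulR :: app]]
7. [C=8 | E={z↦12} | A=∅ | R=[mulR :: app]]
8. [C=((λx. ((λz. z) 6)) (7 + 7)) | E=∅ | A=∅ | R=[mulL(8) :: app]]
9. [C=(7 + 7) | E=∅ | A=∅ | R=[app :: mulL(8) :: app]]
10. [C=7 | E=∅ | A=∅ | R=[addR :: app :: mulL(8) :: app]]
11. [C=7 | E=∅ | A=∅ | R=[addL(7) :: app :: mulL(8) :: app]]
12. [C=(λx. ((λz. z) 6)) | E=∅ | A=[14] | R=[mulL(8) :: app]]
13. [C=((λz. z) 6) | E={x↦14} | A=∅ | R=[mulL(8) :: app]]
14. [C=6 | E={x↦14} | A=∅ | R=[app :: mulL(8) :: app]]
15. [C=(λz. z) | E={x↦14} | A=[6] | R=[mulL(8) :: app]]
16. [C=z | E={z↦6, x↦14} | A=∅ | R=[mulL(8) :: app]]
17. [C=(λy. y) | E=∅ | A=[48] | R=∅]
18. [C=y | E={y↦48} | A=∅ | R=∅]
→ final value 48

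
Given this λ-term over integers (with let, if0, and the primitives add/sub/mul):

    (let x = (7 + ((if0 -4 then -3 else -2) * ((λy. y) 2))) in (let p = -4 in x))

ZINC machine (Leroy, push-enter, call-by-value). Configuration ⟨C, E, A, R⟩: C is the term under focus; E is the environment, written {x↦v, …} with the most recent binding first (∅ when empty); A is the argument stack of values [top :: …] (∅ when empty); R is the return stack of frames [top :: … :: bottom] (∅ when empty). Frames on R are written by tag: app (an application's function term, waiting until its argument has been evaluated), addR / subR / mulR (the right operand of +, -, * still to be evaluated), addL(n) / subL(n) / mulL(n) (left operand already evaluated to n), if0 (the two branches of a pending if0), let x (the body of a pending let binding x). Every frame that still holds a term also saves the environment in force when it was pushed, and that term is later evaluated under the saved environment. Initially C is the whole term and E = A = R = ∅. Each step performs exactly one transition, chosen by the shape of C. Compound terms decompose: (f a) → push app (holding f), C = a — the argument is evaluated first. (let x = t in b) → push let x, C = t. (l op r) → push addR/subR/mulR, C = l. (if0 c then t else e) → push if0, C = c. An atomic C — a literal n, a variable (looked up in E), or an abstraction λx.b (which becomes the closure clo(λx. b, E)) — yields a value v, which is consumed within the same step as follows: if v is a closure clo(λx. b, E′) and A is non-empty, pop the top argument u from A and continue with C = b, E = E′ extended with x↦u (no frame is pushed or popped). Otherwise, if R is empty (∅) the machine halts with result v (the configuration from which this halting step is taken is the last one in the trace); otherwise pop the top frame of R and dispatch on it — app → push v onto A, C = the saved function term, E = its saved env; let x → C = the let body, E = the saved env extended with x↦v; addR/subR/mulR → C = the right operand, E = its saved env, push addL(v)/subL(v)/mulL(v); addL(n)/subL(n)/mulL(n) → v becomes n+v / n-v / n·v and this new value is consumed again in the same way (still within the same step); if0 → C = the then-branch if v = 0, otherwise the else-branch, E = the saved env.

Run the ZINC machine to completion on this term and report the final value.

[0] ⟨C=(let x = (7 + ((if0 -4 then -3 else -2) * ((λy. y) 2))) in (let p = -4 in x)); E=∅; A=∅; R=∅⟩
[1] ⟨C=(7 + ((if0 -4 then -3 else -2) * ((λy. y) 2))); E=∅; A=∅; R=[let x]⟩
[2] ⟨C=7; E=∅; A=∅; R=[addR :: let x]⟩
[3] ⟨C=((if0 -4 then -3 else -2) * ((λy. y) 2)); E=∅; A=∅; R=[addL(7) :: let x]⟩
[4] ⟨C=(if0 -4 then -3 else -2); E=∅; A=∅; R=[mulR :: addL(7) :: let x]⟩
[5] ⟨C=-4; E=∅; A=∅; R=[if0 :: mulR :: addL(7) :: let x]⟩
[6] ⟨C=-2; E=∅; A=∅; R=[mulR :: addL(7) :: let x]⟩
[7] ⟨C=((λy. y) 2); E=∅; A=∅; R=[mulL(-2) :: addL(7) :: let x]⟩
[8] ⟨C=2; E=∅; A=∅; R=[app :: mulL(-2) :: addL(7) :: let x]⟩
[9] ⟨C=(λy. y); E=∅; A=[2]; R=[mulL(-2) :: addL(7) :: let x]⟩
[10] ⟨C=y; E={y↦2}; A=∅; R=[mulL(-2) :: addL(7) :: let x]⟩
[11] ⟨C=(let p = -4 in x); E={x↦3}; A=∅; R=∅⟩
[12] ⟨C=-4; E={x↦3}; A=∅; R=[let p]⟩
[13] ⟨C=x; E={p↦-4, x↦3}; A=∅; R=∅⟩
→ final value 3

Answer: 3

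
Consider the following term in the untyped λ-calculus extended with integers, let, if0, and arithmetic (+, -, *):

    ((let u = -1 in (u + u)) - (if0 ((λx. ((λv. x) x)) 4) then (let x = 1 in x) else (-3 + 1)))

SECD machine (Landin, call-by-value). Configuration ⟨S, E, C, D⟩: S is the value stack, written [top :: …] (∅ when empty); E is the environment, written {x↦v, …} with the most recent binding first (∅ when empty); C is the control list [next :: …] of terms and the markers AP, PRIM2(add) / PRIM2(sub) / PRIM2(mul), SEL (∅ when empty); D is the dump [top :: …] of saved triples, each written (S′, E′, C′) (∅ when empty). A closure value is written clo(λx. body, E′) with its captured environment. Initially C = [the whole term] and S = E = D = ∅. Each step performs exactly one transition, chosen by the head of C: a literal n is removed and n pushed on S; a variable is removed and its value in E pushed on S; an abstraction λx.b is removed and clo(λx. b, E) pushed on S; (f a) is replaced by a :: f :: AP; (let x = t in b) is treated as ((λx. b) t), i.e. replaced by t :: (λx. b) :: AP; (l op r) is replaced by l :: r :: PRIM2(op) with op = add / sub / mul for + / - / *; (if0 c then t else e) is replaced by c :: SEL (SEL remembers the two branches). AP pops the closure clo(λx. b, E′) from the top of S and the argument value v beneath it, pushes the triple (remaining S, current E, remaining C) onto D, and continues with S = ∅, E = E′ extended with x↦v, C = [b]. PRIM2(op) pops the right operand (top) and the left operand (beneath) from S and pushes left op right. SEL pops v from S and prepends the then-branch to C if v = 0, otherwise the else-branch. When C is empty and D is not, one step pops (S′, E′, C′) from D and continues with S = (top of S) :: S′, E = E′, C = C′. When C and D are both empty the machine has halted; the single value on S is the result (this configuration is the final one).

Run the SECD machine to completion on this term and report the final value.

Answer: 0

Machine steps:
t=0: ⟨S=∅; E=∅; C=[((let u = -1 in (u + u)) - (if0 ((λx. ((λv. x) x)) 4) then (let x = 1 in x) else (-3 + 1)))]; D=∅⟩
t=1: ⟨S=∅; E=∅; C=[(let u = -1 in (u + u)) :: (if0 ((λx. ((λv. x) x)) 4) then (let x = 1 in x) else (-3 + 1)) :: PRIM2(sub)]; D=∅⟩
t=2: ⟨S=∅; E=∅; C=[-1 :: (λu. (u + u)) :: AP :: (if0 ((λx. ((λv. x) x)) 4) then (let x = 1 in x) else (-3 + 1)) :: PRIM2(sub)]; D=∅⟩
t=3: ⟨S=[-1]; E=∅; C=[(λu. (u + u)) :: AP :: (if0 ((λx. ((λv. x) x)) 4) then (let x = 1 in x) else (-3 + 1)) :: PRIM2(sub)]; D=∅⟩
t=4: ⟨S=[clo(λu. (u + u), ∅) :: -1]; E=∅; C=[AP :: (if0 ((λx. ((λv. x) x)) 4) then (let x = 1 in x) else (-3 + 1)) :: PRIM2(sub)]; D=∅⟩
t=5: ⟨S=∅; E={u↦-1}; C=[(u + u)]; D=[(∅, ∅, [(if0 ((λx. ((λv. x) x)) 4) then (let x = 1 in x) else (-3 + 1)) :: PRIM2(sub)])]⟩
t=6: ⟨S=∅; E={u↦-1}; C=[u :: u :: PRIM2(add)]; D=[(∅, ∅, [(if0 ((λx. ((λv. x) x)) 4) then (let x = 1 in x) else (-3 + 1)) :: PRIM2(sub)])]⟩
t=7: ⟨S=[-1]; E={u↦-1}; C=[u :: PRIM2(add)]; D=[(∅, ∅, [(if0 ((λx. ((λv. x) x)) 4) then (let x = 1 in x) else (-3 + 1)) :: PRIM2(sub)])]⟩
t=8: ⟨S=[-1 :: -1]; E={u↦-1}; C=[PRIM2(add)]; D=[(∅, ∅, [(if0 ((λx. ((λv. x) x)) 4) then (let x = 1 in x) else (-3 + 1)) :: PRIM2(sub)])]⟩
t=9: ⟨S=[-2]; E={u↦-1}; C=∅; D=[(∅, ∅, [(if0 ((λx. ((λv. x) x)) 4) then (let x = 1 in x) else (-3 + 1)) :: PRIM2(sub)])]⟩
t=10: ⟨S=[-2]; E=∅; C=[(if0 ((λx. ((λv. x) x)) 4) then (let x = 1 in x) else (-3 + 1)) :: PRIM2(sub)]; D=∅⟩
t=11: ⟨S=[-2]; E=∅; C=[((λx. ((λv. x) x)) 4) :: SEL :: PRIM2(sub)]; D=∅⟩
t=12: ⟨S=[-2]; E=∅; C=[4 :: (λx. ((λv. x) x)) :: AP :: SEL :: PRIM2(sub)]; D=∅⟩
t=13: ⟨S=[4 :: -2]; E=∅; C=[(λx. ((λv. x) x)) :: AP :: SEL :: PRIM2(sub)]; D=∅⟩
t=14: ⟨S=[clo(λx. ((λv. x) x), ∅) :: 4 :: -2]; E=∅; C=[AP :: SEL :: PRIM2(sub)]; D=∅⟩
t=15: ⟨S=∅; E={x↦4}; C=[((λv. x) x)]; D=[([-2], ∅, [SEL :: PRIM2(sub)])]⟩
t=16: ⟨S=∅; E={x↦4}; C=[x :: (λv. x) :: AP]; D=[([-2], ∅, [SEL :: PRIM2(sub)])]⟩
t=17: ⟨S=[4]; E={x↦4}; C=[(λv. x) :: AP]; D=[([-2], ∅, [SEL :: PRIM2(sub)])]⟩
t=18: ⟨S=[clo(λv. x, {x↦4}) :: 4]; E={x↦4}; C=[AP]; D=[([-2], ∅, [SEL :: PRIM2(sub)])]⟩
t=19: ⟨S=∅; E={v↦4, x↦4}; C=[x]; D=[(∅, {x↦4}, ∅) :: ([-2], ∅, [SEL :: PRIM2(sub)])]⟩
t=20: ⟨S=[4]; E={v↦4, x↦4}; C=∅; D=[(∅, {x↦4}, ∅) :: ([-2], ∅, [SEL :: PRIM2(sub)])]⟩
t=21: ⟨S=[4]; E={x↦4}; C=∅; D=[([-2], ∅, [SEL :: PRIM2(sub)])]⟩
t=22: ⟨S=[4 :: -2]; E=∅; C=[SEL :: PRIM2(sub)]; D=∅⟩
t=23: ⟨S=[-2]; E=∅; C=[(-3 + 1) :: PRIM2(sub)]; D=∅⟩
t=24: ⟨S=[-2]; E=∅; C=[-3 :: 1 :: PRIM2(add) :: PRIM2(sub)]; D=∅⟩
t=25: ⟨S=[-3 :: -2]; E=∅; C=[1 :: PRIM2(add) :: PRIM2(sub)]; D=∅⟩
t=26: ⟨S=[1 :: -3 :: -2]; E=∅; C=[PRIM2(add) :: PRIM2(sub)]; D=∅⟩
t=27: ⟨S=[-2 :: -2]; E=∅; C=[PRIM2(sub)]; D=∅⟩
t=28: ⟨S=[0]; E=∅; C=∅; D=∅⟩
→ final value 0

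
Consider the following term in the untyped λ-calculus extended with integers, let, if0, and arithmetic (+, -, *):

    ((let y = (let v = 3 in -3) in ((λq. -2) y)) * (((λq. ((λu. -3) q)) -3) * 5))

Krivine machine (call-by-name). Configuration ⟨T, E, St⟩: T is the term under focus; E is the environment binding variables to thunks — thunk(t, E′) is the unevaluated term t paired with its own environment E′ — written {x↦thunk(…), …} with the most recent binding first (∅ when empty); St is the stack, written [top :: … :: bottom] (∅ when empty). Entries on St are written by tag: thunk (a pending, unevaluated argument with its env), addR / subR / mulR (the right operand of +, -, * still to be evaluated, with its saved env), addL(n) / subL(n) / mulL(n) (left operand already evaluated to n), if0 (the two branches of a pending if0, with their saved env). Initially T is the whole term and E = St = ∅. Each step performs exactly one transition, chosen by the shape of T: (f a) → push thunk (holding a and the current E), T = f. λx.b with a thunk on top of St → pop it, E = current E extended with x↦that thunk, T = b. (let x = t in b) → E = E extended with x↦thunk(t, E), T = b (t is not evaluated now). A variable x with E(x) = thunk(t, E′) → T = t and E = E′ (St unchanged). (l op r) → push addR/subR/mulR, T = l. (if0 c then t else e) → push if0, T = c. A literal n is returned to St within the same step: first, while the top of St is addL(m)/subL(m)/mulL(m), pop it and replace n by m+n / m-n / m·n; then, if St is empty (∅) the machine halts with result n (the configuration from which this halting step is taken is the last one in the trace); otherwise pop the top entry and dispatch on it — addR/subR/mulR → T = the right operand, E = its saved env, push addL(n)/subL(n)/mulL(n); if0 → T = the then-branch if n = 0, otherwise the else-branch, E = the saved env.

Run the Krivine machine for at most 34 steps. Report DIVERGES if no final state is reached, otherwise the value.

Answer: 30

Execution trace:
0. ⟨T=((let y = (let v = 3 in -3) in ((λq. -2) y)) * (((λq. ((λu. -3) q)) -3) * 5)); E=∅; St=∅⟩
1. ⟨T=(let y = (let v = 3 in -3) in ((λq. -2) y)); E=∅; St=[mulR]⟩
2. ⟨T=((λq. -2) y); E={y↦thunk((let v = 3 in -3), ∅)}; St=[mulR]⟩
3. ⟨T=(λq. -2); E={y↦thunk((let v = 3 in -3), ∅)}; St=[thunk :: mulR]⟩
4. ⟨T=-2; E={q↦thunk(y, {y↦thunk((let v = 3 in -3), ∅)}), y↦thunk((let v = 3 in -3), ∅)}; St=[mulR]⟩
5. ⟨T=(((λq. ((λu. -3) q)) -3) * 5); E=∅; St=[mulL(-2)]⟩
6. ⟨T=((λq. ((λu. -3) q)) -3); E=∅; St=[mulR :: mulL(-2)]⟩
7. ⟨T=(λq. ((λu. -3) q)); E=∅; St=[thunk :: mulR :: mulL(-2)]⟩
8. ⟨T=((λu. -3) q); E={q↦thunk(-3, ∅)}; St=[mulR :: mulL(-2)]⟩
9. ⟨T=(λu. -3); E={q↦thunk(-3, ∅)}; St=[thunk :: mulR :: mulL(-2)]⟩
10. ⟨T=-3; E={u↦thunk(q, {q↦thunk(-3, ∅)}), q↦thunk(-3, ∅)}; St=[mulR :: mulL(-2)]⟩
11. ⟨T=5; E=∅; St=[mulL(-3) :: mulL(-2)]⟩
→ final value 30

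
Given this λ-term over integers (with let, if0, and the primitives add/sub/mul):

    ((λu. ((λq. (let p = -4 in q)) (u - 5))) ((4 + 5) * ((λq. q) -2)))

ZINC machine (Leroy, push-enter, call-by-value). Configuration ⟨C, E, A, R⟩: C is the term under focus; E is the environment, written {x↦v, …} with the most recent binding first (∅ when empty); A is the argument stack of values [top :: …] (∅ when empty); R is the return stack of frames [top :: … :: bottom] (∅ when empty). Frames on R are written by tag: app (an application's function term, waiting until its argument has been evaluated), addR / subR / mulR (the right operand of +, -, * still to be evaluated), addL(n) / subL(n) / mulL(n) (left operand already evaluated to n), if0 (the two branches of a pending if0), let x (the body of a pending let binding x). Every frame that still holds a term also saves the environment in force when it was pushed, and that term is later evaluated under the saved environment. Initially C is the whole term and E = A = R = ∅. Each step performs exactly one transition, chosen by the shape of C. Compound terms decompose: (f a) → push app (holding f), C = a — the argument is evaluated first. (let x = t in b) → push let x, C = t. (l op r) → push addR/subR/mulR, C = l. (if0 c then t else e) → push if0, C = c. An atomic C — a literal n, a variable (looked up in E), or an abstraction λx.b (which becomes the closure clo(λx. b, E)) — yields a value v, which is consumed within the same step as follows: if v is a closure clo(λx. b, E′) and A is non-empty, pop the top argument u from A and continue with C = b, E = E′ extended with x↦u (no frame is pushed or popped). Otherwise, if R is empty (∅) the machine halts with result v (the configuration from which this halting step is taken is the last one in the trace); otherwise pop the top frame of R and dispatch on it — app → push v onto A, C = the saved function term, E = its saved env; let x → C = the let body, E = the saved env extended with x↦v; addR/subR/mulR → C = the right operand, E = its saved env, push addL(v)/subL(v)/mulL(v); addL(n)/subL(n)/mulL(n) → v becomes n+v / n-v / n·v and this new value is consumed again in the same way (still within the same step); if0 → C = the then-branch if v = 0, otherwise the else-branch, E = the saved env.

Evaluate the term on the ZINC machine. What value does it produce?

Answer: -23

Execution trace:
0. [C=((λu. ((λq. (let p = -4 in q)) (u - 5))) ((4 + 5) * ((λq. q) -2))) | E=∅ | A=∅ | R=∅]
1. [C=((4 + 5) * ((λq. q) -2)) | E=∅ | A=∅ | R=[app]]
2. [C=(4 + 5) | E=∅ | A=∅ | R=[mulR :: app]]
3. [C=4 | E=∅ | A=∅ | R=[addR :: mulR :: app]]
4. [C=5 | E=∅ | A=∅ | R=[addL(4) :: mulR :: app]]
5. [C=((λq. q) -2) | E=∅ | A=∅ | R=[mulL(9) :: app]]
6. [C=-2 | E=∅ | A=∅ | R=[app :: mulL(9) :: app]]
7. [C=(λq. q) | E=∅ | A=[-2] | R=[mulL(9) :: app]]
8. [C=q | E={q↦-2} | A=∅ | R=[mulL(9) :: app]]
9. [C=(λu. ((λq. (let p = -4 in q)) (u - 5))) | E=∅ | A=[-18] | R=∅]
10. [C=((λq. (let p = -4 in q)) (u - 5)) | E={u↦-18} | A=∅ | R=∅]
11. [C=(u - 5) | E={u↦-18} | A=∅ | R=[app]]
12. [C=u | E={u↦-18} | A=∅ | R=[subR :: app]]
13. [C=5 | E={u↦-18} | A=∅ | R=[subL(-18) :: app]]
14. [C=(λq. (let p = -4 in q)) | E={u↦-18} | A=[-23] | R=∅]
15. [C=(let p = -4 in q) | E={q↦-23, u↦-18} | A=∅ | R=∅]
16. [C=-4 | E={q↦-23, u↦-18} | A=∅ | R=[let p]]
17. [C=q | E={p↦-4, q↦-23, u↦-18} | A=∅ | R=∅]
→ final value -23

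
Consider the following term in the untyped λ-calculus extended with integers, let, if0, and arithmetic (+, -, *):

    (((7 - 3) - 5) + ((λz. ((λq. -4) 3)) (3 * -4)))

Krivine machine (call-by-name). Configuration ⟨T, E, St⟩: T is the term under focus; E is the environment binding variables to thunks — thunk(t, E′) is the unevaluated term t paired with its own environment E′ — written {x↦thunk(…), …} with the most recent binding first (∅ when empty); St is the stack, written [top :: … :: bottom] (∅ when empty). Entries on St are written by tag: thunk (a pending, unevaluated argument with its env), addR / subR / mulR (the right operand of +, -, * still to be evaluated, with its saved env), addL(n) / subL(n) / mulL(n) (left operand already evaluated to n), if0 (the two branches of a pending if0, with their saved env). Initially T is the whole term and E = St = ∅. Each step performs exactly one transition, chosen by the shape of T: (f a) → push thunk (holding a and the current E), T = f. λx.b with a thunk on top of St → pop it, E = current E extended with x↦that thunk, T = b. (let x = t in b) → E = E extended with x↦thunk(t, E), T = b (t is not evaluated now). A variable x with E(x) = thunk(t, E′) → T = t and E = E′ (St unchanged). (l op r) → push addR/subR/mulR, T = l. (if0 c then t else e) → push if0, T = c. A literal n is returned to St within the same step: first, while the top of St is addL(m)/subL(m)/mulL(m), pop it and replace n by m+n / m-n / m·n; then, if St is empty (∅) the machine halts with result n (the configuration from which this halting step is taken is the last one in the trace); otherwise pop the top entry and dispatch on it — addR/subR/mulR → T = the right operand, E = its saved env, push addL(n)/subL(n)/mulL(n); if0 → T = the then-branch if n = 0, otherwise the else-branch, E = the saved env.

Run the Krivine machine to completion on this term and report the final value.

Answer: -5

Machine steps:
0. [T=(((7 - 3) - 5) + ((λz. ((λq. -4) 3)) (3 * -4))) | E=∅ | St=∅]
1. [T=((7 - 3) - 5) | E=∅ | St=[addR]]
2. [T=(7 - 3) | E=∅ | St=[subR :: addR]]
3. [T=7 | E=∅ | St=[subR :: subR :: addR]]
4. [T=3 | E=∅ | St=[subL(7) :: subR :: addR]]
5. [T=5 | E=∅ | St=[subL(4) :: addR]]
6. [T=((λz. ((λq. -4) 3)) (3 * -4)) | E=∅ | St=[addL(-1)]]
7. [T=(λz. ((λq. -4) 3)) | E=∅ | St=[thunk :: addL(-1)]]
8. [T=((λq. -4) 3) | E={z↦thunk((3 * -4), ∅)} | St=[addL(-1)]]
9. [T=(λq. -4) | E={z↦thunk((3 * -4), ∅)} | St=[thunk :: addL(-1)]]
10. [T=-4 | E={q↦thunk(3, {z↦thunk((3 * -4), ∅)}), z↦thunk((3 * -4), ∅)} | St=[addL(-1)]]
→ final value -5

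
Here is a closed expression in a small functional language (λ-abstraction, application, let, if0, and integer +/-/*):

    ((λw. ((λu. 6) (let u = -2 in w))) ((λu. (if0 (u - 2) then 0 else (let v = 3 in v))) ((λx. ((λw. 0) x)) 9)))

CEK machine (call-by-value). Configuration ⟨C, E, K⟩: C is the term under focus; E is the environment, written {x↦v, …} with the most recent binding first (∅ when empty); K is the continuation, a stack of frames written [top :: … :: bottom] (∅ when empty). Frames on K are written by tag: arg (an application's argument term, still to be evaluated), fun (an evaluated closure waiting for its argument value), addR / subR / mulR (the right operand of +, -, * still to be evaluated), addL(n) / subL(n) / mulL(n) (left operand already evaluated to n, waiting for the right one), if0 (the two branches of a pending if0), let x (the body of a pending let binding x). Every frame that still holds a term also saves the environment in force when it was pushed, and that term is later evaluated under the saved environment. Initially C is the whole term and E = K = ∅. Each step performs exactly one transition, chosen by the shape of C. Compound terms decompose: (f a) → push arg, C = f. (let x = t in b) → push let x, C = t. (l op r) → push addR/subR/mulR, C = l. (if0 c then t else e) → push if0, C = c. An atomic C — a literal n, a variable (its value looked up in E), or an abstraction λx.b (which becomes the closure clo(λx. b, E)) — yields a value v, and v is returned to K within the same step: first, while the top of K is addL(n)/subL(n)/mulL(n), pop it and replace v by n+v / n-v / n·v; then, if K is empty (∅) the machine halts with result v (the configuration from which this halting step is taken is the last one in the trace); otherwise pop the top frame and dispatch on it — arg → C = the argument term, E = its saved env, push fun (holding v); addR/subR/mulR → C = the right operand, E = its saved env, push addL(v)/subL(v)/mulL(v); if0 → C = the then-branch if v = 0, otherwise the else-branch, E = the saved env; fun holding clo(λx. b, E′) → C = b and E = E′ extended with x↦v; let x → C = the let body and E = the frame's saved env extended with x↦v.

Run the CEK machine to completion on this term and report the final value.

step 0: ⟨C=((λw. ((λu. 6) (let u = -2 in w))) ((λu. (if0 (u - 2) then 0 else (let v = 3 in v))) ((λx. ((λw. 0) x)) 9))); E=∅; K=∅⟩
step 1: ⟨C=(λw. ((λu. 6) (let u = -2 in w))); E=∅; K=[arg]⟩
step 2: ⟨C=((λu. (if0 (u - 2) then 0 else (let v = 3 in v))) ((λx. ((λw. 0) x)) 9)); E=∅; K=[fun]⟩
step 3: ⟨C=(λu. (if0 (u - 2) then 0 else (let v = 3 in v))); E=∅; K=[arg :: fun]⟩
step 4: ⟨C=((λx. ((λw. 0) x)) 9); E=∅; K=[fun :: fun]⟩
step 5: ⟨C=(λx. ((λw. 0) x)); E=∅; K=[arg :: fun :: fun]⟩
step 6: ⟨C=9; E=∅; K=[fun :: fun :: fun]⟩
step 7: ⟨C=((λw. 0) x); E={x↦9}; K=[fun :: fun]⟩
step 8: ⟨C=(λw. 0); E={x↦9}; K=[arg :: fun :: fun]⟩
step 9: ⟨C=x; E={x↦9}; K=[fun :: fun :: fun]⟩
step 10: ⟨C=0; E={w↦9, x↦9}; K=[fun :: fun]⟩
step 11: ⟨C=(if0 (u - 2) then 0 else (let v = 3 in v)); E={u↦0}; K=[fun]⟩
step 12: ⟨C=(u - 2); E={u↦0}; K=[if0 :: fun]⟩
step 13: ⟨C=u; E={u↦0}; K=[subR :: if0 :: fun]⟩
step 14: ⟨C=2; E={u↦0}; K=[subL(0) :: if0 :: fun]⟩
step 15: ⟨C=(let v = 3 in v); E={u↦0}; K=[fun]⟩
step 16: ⟨C=3; E={u↦0}; K=[let v :: fun]⟩
step 17: ⟨C=v; E={v↦3, u↦0}; K=[fun]⟩
step 18: ⟨C=((λu. 6) (let u = -2 in w)); E={w↦3}; K=∅⟩
step 19: ⟨C=(λu. 6); E={w↦3}; K=[arg]⟩
step 20: ⟨C=(let u = -2 in w); E={w↦3}; K=[fun]⟩
step 21: ⟨C=-2; E={w↦3}; K=[let u :: fun]⟩
step 22: ⟨C=w; E={u↦-2, w↦3}; K=[fun]⟩
step 23: ⟨C=6; E={u↦3, w↦3}; K=∅⟩
→ final value 6

Answer: 6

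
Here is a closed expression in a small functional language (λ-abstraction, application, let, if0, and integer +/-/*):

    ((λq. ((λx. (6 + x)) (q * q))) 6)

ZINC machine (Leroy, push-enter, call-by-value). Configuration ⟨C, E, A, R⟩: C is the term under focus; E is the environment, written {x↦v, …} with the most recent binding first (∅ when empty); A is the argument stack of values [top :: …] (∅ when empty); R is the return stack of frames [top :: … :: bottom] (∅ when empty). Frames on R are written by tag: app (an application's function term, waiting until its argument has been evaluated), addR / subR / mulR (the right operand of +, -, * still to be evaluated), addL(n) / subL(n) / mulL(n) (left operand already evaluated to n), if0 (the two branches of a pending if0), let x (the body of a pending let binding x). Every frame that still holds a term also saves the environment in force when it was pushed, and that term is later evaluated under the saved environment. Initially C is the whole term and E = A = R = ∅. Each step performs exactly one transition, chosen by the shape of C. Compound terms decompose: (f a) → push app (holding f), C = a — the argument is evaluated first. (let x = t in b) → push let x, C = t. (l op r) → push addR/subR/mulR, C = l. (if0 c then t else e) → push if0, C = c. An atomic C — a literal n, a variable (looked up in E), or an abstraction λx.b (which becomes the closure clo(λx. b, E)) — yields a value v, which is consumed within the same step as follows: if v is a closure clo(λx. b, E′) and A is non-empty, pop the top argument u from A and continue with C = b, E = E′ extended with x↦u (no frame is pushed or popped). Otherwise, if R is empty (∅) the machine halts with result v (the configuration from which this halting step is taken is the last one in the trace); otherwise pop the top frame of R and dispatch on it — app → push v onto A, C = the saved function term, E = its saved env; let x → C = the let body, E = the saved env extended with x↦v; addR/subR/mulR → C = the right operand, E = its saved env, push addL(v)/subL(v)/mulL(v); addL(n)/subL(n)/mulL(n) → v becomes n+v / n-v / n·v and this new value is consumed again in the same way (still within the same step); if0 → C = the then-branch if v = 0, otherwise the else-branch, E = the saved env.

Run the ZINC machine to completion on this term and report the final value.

step 0: [C=((λq. ((λx. (6 + x)) (q * q))) 6) | E=∅ | A=∅ | R=∅]
step 1: [C=6 | E=∅ | A=∅ | R=[app]]
step 2: [C=(λq. ((λx. (6 + x)) (q * q))) | E=∅ | A=[6] | R=∅]
step 3: [C=((λx. (6 + x)) (q * q)) | E={q↦6} | A=∅ | R=∅]
step 4: [C=(q * q) | E={q↦6} | A=∅ | R=[app]]
step 5: [C=q | E={q↦6} | A=∅ | R=[mulR :: app]]
step 6: [C=q | E={q↦6} | A=∅ | R=[mulL(6) :: app]]
step 7: [C=(λx. (6 + x)) | E={q↦6} | A=[36] | R=∅]
step 8: [C=(6 + x) | E={x↦36, q↦6} | A=∅ | R=∅]
step 9: [C=6 | E={x↦36, q↦6} | A=∅ | R=[addR]]
step 10: [C=x | E={x↦36, q↦6} | A=∅ | R=[addL(6)]]
→ final value 42

Answer: 42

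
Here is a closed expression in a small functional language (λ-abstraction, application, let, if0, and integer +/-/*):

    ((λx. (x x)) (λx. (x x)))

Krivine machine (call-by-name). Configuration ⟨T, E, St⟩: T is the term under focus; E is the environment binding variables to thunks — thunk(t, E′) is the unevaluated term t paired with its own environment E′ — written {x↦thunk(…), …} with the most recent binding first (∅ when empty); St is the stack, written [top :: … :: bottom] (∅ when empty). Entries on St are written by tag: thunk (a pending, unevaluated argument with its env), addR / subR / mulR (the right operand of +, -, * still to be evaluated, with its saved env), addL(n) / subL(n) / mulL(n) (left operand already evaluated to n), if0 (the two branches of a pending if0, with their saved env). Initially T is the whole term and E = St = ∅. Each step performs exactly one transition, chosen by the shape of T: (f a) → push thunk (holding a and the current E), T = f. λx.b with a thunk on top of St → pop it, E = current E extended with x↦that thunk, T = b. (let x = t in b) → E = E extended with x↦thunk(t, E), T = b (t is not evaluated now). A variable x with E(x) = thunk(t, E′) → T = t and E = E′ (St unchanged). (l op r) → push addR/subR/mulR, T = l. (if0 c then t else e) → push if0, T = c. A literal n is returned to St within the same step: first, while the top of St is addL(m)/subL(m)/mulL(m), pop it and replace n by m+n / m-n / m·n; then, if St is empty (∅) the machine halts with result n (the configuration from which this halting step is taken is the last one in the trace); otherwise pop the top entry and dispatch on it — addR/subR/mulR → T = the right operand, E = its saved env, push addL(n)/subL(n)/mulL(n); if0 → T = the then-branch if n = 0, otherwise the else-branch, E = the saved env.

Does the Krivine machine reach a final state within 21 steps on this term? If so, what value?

0. ⟨T=((λx. (x x)) (λx. (x x))); E=∅; St=∅⟩
1. ⟨T=(λx. (x x)); E=∅; St=[thunk]⟩
2. ⟨T=(x x); E={x↦thunk((λx. (x x)), ∅)}; St=∅⟩
3. ⟨T=x; E={x↦thunk((λx. (x x)), ∅)}; St=[thunk]⟩
4. ⟨T=(λx. (x x)); E=∅; St=[thunk]⟩
5. ⟨T=(x x); E={x↦thunk(x, {x↦thunk((λx. (x x)), ∅)})}; St=∅⟩
6. ⟨T=x; E={x↦thunk(x, {x↦thunk((λx. (x x)), ∅)})}; St=[thunk]⟩
7. ⟨T=x; E={x↦thunk((λx. (x x)), ∅)}; St=[thunk]⟩
8. ⟨T=(λx. (x x)); E=∅; St=[thunk]⟩
9. ⟨T=(x x); E={x↦thunk(x, {x↦thunk(x, {x↦thunk((λx. (x x)), ∅)})})}; St=∅⟩
10. ⟨T=x; E={x↦thunk(x, {x↦thunk(x, {x↦thunk((λx. (x x)), ∅)})})}; St=[thunk]⟩
11. ⟨T=x; E={x↦thunk(x, {x↦thunk((λx. (x x)), ∅)})}; St=[thunk]⟩
12. ⟨T=x; E={x↦thunk((λx. (x x)), ∅)}; St=[thunk]⟩
13. ⟨T=(λx. (x x)); E=∅; St=[thunk]⟩
14. ⟨T=(x x); E={x↦thunk(x, {x↦thunk(x, {x↦thunk(x, {x↦thunk((λx. (x x)), ∅)})})})}; St=∅⟩
15. ⟨T=x; E={x↦thunk(x, {x↦thunk(x, {x↦thunk(x, {x↦thunk((λx. (x x)), ∅)})})})}; St=[thunk]⟩
16. ⟨T=x; E={x↦thunk(x, {x↦thunk(x, {x↦thunk((λx. (x x)), ∅)})})}; St=[thunk]⟩
17. ⟨T=x; E={x↦thunk(x, {x↦thunk((λx. (x x)), ∅)})}; St=[thunk]⟩
18. ⟨T=x; E={x↦thunk((λx. (x x)), ∅)}; St=[thunk]⟩
19. ⟨T=(λx. (x x)); E=∅; St=[thunk]⟩
20. ⟨T=(x x); E={x↦thunk(x, {x↦thunk(x, {x↦thunk(x, {x↦thunk(x, {x↦thunk((λx. (x x)), ∅)})})})})}; St=∅⟩
21. ⟨T=x; E={x↦thunk(x, {x↦thunk(x, {x↦thunk(x, {x↦thunk(x, {x↦thunk((λx. (x x)), ∅)})})})})}; St=[thunk]⟩
→ 21 transitions taken and the configuration is still not final: no result within 21 steps

Answer: DIVERGES (no final state within 21 steps)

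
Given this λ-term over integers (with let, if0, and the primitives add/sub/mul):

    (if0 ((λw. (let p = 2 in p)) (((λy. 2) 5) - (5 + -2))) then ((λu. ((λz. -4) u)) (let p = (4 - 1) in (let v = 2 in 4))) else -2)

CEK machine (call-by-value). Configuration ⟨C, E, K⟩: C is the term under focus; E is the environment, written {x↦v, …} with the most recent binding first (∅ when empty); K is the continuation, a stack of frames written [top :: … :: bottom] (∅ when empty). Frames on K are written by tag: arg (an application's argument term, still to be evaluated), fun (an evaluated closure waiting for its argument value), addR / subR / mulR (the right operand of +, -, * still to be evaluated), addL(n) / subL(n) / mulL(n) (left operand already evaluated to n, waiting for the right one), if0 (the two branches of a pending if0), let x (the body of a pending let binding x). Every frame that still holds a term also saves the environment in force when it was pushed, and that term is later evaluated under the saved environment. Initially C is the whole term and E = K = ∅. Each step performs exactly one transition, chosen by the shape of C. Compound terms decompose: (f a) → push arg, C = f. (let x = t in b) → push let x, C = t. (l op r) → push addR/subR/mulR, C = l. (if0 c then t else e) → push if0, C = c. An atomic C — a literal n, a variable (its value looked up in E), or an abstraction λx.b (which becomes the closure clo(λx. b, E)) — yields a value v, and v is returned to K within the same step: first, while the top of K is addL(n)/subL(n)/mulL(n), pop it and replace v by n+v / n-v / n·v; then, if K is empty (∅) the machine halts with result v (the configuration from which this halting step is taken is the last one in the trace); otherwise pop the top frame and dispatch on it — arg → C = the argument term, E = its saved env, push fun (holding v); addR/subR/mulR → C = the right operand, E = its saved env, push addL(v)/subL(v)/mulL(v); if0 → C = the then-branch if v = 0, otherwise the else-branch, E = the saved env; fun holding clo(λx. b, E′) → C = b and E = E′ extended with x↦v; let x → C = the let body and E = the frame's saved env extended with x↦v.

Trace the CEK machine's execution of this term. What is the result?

[0] <C=(if0 ((λw. (let p = 2 in p)) (((λy. 2) 5) - (5 + -2))) then ((λu. ((λz. -4) u)) (let p = (4 - 1) in (let v = 2 in 4))) else -2), E=∅, K=∅>
[1] <C=((λw. (let p = 2 in p)) (((λy. 2) 5) - (5 + -2))), E=∅, K=[if0]>
[2] <C=(λw. (let p = 2 in p)), E=∅, K=[arg :: if0]>
[3] <C=(((λy. 2) 5) - (5 + -2)), E=∅, K=[fun :: if0]>
[4] <C=((λy. 2) 5), E=∅, K=[subR :: fun :: if0]>
[5] <C=(λy. 2), E=∅, K=[arg :: subR :: fun :: if0]>
[6] <C=5, E=∅, K=[fun :: subR :: fun :: if0]>
[7] <C=2, E={y↦5}, K=[subR :: fun :: if0]>
[8] <C=(5 + -2), E=∅, K=[subL(2) :: fun :: if0]>
[9] <C=5, E=∅, K=[addR :: subL(2) :: fun :: if0]>
[10] <C=-2, E=∅, K=[addL(5) :: subL(2) :: fun :: if0]>
[11] <C=(let p = 2 in p), E={w↦-1}, K=[if0]>
[12] <C=2, E={w↦-1}, K=[let p :: if0]>
[13] <C=p, E={p↦2, w↦-1}, K=[if0]>
[14] <C=-2, E=∅, K=∅>
→ final value -2

Answer: -2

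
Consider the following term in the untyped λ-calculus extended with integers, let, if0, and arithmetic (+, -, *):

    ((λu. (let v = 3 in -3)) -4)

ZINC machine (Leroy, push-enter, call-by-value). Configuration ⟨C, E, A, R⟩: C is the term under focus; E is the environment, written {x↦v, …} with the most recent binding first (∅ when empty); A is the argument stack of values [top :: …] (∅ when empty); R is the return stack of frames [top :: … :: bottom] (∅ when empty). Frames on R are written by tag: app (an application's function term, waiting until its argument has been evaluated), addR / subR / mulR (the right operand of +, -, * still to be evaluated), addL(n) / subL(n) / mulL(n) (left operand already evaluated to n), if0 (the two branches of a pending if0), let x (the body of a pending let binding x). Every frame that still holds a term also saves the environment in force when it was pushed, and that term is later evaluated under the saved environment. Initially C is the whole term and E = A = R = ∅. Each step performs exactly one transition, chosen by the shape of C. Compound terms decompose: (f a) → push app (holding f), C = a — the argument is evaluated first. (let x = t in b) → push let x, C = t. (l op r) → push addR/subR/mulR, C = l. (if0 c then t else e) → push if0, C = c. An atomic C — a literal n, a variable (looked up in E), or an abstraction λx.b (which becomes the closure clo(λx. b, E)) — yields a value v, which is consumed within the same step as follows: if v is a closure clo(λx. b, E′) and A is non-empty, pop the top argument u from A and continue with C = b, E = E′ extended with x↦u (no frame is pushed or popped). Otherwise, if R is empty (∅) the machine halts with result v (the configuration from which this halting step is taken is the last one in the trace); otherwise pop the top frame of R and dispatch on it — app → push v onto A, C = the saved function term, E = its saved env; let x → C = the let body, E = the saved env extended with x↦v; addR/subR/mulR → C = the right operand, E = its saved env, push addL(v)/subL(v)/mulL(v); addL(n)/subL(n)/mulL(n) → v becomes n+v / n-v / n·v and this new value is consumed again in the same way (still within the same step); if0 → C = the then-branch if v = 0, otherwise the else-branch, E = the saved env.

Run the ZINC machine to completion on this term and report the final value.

Answer: -3

Derivation:
0. ⟨C=((λu. (let v = 3 in -3)) -4); E=∅; A=∅; R=∅⟩
1. ⟨C=-4; E=∅; A=∅; R=[app]⟩
2. ⟨C=(λu. (let v = 3 in -3)); E=∅; A=[-4]; R=∅⟩
3. ⟨C=(let v = 3 in -3); E={u↦-4}; A=∅; R=∅⟩
4. ⟨C=3; E={u↦-4}; A=∅; R=[let v]⟩
5. ⟨C=-3; E={v↦3, u↦-4}; A=∅; R=∅⟩
→ final value -3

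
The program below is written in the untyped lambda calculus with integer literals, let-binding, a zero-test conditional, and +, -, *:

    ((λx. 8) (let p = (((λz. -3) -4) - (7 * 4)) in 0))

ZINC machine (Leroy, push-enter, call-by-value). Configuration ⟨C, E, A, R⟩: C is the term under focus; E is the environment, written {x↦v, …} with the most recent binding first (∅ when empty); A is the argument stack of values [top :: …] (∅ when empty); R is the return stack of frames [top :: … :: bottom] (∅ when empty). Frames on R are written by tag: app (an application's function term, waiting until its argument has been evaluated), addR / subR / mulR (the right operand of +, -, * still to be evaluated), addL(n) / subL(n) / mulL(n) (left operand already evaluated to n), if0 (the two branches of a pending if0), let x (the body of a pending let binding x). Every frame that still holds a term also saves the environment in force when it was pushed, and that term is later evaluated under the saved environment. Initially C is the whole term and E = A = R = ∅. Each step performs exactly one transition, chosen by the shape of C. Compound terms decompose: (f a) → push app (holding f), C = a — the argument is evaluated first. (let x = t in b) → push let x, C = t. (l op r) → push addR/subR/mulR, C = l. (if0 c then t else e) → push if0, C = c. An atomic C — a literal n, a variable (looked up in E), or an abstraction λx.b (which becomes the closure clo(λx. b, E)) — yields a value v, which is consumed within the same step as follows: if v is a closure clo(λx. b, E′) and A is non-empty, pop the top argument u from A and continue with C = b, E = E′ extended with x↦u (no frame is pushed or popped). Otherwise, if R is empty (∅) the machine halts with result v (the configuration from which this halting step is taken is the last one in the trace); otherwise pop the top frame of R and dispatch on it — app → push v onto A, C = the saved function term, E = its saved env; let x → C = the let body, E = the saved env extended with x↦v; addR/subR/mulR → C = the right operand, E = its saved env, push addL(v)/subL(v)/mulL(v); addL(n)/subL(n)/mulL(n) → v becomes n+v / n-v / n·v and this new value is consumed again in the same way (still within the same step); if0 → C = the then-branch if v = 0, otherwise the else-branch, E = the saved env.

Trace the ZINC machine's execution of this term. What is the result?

Answer: 8

Derivation:
0. ⟨C=((λx. 8) (let p = (((λz. -3) -4) - (7 * 4)) in 0)); E=∅; A=∅; R=∅⟩
1. ⟨C=(let p = (((λz. -3) -4) - (7 * 4)) in 0); E=∅; A=∅; R=[app]⟩
2. ⟨C=(((λz. -3) -4) - (7 * 4)); E=∅; A=∅; R=[let p :: app]⟩
3. ⟨C=((λz. -3) -4); E=∅; A=∅; R=[subR :: let p :: app]⟩
4. ⟨C=-4; E=∅; A=∅; R=[app :: subR :: let p :: app]⟩
5. ⟨C=(λz. -3); E=∅; A=[-4]; R=[subR :: let p :: app]⟩
6. ⟨C=-3; E={z↦-4}; A=∅; R=[subR :: let p :: app]⟩
7. ⟨C=(7 * 4); E=∅; A=∅; R=[subL(-3) :: let p :: app]⟩
8. ⟨C=7; E=∅; A=∅; R=[mulR :: subL(-3) :: let p :: app]⟩
9. ⟨C=4; E=∅; A=∅; R=[mulL(7) :: subL(-3) :: let p :: app]⟩
10. ⟨C=0; E={p↦-31}; A=∅; R=[app]⟩
11. ⟨C=(λx. 8); E=∅; A=[0]; R=∅⟩
12. ⟨C=8; E={x↦0}; A=∅; R=∅⟩
→ final value 8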